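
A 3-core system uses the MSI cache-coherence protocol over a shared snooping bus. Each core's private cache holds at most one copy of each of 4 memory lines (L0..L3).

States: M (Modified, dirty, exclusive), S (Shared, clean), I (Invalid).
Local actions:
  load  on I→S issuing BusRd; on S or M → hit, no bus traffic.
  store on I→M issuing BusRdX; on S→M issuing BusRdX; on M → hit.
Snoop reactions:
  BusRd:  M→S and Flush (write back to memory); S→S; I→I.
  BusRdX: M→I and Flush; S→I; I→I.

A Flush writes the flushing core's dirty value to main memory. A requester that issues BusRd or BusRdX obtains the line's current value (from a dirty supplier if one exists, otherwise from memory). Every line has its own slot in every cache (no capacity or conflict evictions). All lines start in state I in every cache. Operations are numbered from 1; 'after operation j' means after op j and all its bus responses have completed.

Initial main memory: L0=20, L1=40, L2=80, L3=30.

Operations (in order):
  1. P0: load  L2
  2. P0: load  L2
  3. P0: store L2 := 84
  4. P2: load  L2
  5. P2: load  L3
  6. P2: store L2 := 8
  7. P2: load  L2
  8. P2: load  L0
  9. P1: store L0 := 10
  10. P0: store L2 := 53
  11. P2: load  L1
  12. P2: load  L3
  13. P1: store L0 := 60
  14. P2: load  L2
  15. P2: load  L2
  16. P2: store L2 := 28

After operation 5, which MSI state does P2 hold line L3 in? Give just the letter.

state = S

step 1: P0: load  L2  ⟶  SII  (L2)  txn=BusRd  M[L2]=80
step 2: P0: load  L2  ⟶  SII  (L2)  txn=∅  M[L2]=80
step 3: P0: store L2 := 84  ⟶  MII  (L2)  txn=BusRdX  M[L2]=80
step 4: P2: load  L2  ⟶  SIS  (L2)  txn=BusRd+Flush  M[L2]=84
step 5: P2: load  L3  ⟶  IIS  (L3)  txn=BusRd  M[L3]=30
step 6: P2: store L2 := 8  ⟶  IIM  (L2)  txn=BusRdX  M[L2]=84
step 7: P2: load  L2  ⟶  IIM  (L2)  txn=∅  M[L2]=84
step 8: P2: load  L0  ⟶  IIS  (L0)  txn=BusRd  M[L0]=20
step 9: P1: store L0 := 10  ⟶  IMI  (L0)  txn=BusRdX  M[L0]=20
step 10: P0: store L2 := 53  ⟶  MII  (L2)  txn=BusRdX+Flush  M[L2]=8
step 11: P2: load  L1  ⟶  IIS  (L1)  txn=BusRd  M[L1]=40
step 12: P2: load  L3  ⟶  IIS  (L3)  txn=∅  M[L3]=30
step 13: P1: store L0 := 60  ⟶  IMI  (L0)  txn=∅  M[L0]=20
step 14: P2: load  L2  ⟶  SIS  (L2)  txn=BusRd+Flush  M[L2]=53
step 15: P2: load  L2  ⟶  SIS  (L2)  txn=∅  M[L2]=53
step 16: P2: store L2 := 28  ⟶  IIM  (L2)  txn=BusRdX  M[L2]=53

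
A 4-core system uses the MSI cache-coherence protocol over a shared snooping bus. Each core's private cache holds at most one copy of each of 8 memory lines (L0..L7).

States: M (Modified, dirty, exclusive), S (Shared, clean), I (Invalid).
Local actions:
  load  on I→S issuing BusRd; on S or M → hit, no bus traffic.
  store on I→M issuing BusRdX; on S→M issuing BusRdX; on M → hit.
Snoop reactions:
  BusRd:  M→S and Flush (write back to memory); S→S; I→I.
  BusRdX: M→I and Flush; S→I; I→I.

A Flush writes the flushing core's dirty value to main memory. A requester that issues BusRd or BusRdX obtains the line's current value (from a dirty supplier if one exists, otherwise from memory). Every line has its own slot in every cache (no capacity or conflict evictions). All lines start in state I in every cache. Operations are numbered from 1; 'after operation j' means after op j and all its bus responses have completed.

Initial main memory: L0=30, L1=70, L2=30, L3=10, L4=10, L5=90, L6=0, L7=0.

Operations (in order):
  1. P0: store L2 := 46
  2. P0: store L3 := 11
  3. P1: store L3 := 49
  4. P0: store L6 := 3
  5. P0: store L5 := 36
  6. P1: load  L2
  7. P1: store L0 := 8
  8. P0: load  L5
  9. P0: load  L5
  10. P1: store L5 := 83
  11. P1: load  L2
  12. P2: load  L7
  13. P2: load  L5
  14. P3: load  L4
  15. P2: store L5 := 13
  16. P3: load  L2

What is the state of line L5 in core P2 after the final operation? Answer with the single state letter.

1. P0: store L2 := 46  bus=[BusRdX]  L2: P0=M P1=I P2=I P3=I  mem[L2]=30
2. P0: store L3 := 11  bus=[BusRdX]  L3: P0=M P1=I P2=I P3=I  mem[L3]=10
3. P1: store L3 := 49  bus=[BusRdX,Flush]  L3: P0=I P1=M P2=I P3=I  mem[L3]=11
4. P0: store L6 := 3  bus=[BusRdX]  L6: P0=M P1=I P2=I P3=I  mem[L6]=0
5. P0: store L5 := 36  bus=[BusRdX]  L5: P0=M P1=I P2=I P3=I  mem[L5]=90
6. P1: load  L2  bus=[BusRd,Flush]  L2: P0=S P1=S P2=I P3=I  mem[L2]=46
7. P1: store L0 := 8  bus=[BusRdX]  L0: P0=I P1=M P2=I P3=I  mem[L0]=30
8. P0: load  L5  bus=[-]  L5: P0=M P1=I P2=I P3=I  mem[L5]=90
9. P0: load  L5  bus=[-]  L5: P0=M P1=I P2=I P3=I  mem[L5]=90
10. P1: store L5 := 83  bus=[BusRdX,Flush]  L5: P0=I P1=M P2=I P3=I  mem[L5]=36
11. P1: load  L2  bus=[-]  L2: P0=S P1=S P2=I P3=I  mem[L2]=46
12. P2: load  L7  bus=[BusRd]  L7: P0=I P1=I P2=S P3=I  mem[L7]=0
13. P2: load  L5  bus=[BusRd,Flush]  L5: P0=I P1=S P2=S P3=I  mem[L5]=83
14. P3: load  L4  bus=[BusRd]  L4: P0=I P1=I P2=I P3=S  mem[L4]=10
15. P2: store L5 := 13  bus=[BusRdX]  L5: P0=I P1=I P2=M P3=I  mem[L5]=83
16. P3: load  L2  bus=[BusRd]  L2: P0=S P1=S P2=I P3=S  mem[L2]=46

state = M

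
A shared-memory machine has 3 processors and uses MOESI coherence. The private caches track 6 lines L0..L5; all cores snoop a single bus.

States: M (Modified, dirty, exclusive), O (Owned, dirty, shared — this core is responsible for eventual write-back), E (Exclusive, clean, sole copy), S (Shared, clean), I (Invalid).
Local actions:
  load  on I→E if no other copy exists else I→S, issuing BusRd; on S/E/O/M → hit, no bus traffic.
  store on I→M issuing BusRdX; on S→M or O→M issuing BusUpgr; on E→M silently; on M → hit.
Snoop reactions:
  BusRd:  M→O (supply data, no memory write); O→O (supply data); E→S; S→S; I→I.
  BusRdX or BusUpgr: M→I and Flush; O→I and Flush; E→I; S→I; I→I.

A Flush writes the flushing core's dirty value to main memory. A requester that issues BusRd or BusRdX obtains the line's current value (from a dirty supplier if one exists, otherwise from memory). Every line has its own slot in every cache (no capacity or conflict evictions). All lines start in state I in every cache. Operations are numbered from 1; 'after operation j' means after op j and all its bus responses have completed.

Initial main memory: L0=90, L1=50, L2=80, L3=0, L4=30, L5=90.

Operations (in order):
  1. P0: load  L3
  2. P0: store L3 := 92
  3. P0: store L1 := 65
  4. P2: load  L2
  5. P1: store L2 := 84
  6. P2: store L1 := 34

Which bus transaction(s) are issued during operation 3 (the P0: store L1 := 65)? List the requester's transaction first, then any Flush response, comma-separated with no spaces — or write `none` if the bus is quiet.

bus = BusRdX

  op1 P0: load  L3 → E/I/I on L3; bus BusRd; mem=0
  op2 P0: store L3 := 92 → M/I/I on L3; bus (none); mem=0
  op3 P0: store L1 := 65 → M/I/I on L1; bus BusRdX; mem=50
  op4 P2: load  L2 → I/I/E on L2; bus BusRd; mem=80
  op5 P1: store L2 := 84 → I/M/I on L2; bus BusRdX; mem=80
  op6 P2: store L1 := 34 → I/I/M on L1; bus BusRdX Flush; mem=65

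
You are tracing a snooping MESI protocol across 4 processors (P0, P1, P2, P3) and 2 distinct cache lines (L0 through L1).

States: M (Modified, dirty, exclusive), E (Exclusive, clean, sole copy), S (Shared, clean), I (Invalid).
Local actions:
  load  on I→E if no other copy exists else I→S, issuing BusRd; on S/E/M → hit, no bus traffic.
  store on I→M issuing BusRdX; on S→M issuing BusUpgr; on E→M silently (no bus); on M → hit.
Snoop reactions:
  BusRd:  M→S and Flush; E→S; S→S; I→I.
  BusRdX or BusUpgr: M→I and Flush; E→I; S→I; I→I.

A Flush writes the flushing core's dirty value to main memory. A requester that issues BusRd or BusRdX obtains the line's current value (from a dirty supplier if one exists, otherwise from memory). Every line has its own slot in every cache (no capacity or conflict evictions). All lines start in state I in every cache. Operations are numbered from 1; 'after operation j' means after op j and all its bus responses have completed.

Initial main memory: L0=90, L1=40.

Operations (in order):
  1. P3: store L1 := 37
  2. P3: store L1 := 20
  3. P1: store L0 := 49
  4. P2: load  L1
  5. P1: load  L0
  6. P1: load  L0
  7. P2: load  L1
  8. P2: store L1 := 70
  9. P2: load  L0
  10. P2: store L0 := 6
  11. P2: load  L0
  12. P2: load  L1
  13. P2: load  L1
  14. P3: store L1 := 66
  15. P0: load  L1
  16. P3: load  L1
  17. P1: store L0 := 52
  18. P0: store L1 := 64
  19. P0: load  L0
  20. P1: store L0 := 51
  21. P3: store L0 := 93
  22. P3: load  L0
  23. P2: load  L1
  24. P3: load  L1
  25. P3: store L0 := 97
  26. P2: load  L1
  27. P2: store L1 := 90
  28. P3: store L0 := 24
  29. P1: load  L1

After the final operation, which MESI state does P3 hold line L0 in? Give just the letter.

state = M

  op1 P3: store L1 := 37 → I/I/I/M on L1; bus BusRdX; mem=40
  op2 P3: store L1 := 20 → I/I/I/M on L1; bus (none); mem=40
  op3 P1: store L0 := 49 → I/M/I/I on L0; bus BusRdX; mem=90
  op4 P2: load  L1 → I/I/S/S on L1; bus BusRd Flush; mem=20
  op5 P1: load  L0 → I/M/I/I on L0; bus (none); mem=90
  op6 P1: load  L0 → I/M/I/I on L0; bus (none); mem=90
  op7 P2: load  L1 → I/I/S/S on L1; bus (none); mem=20
  op8 P2: store L1 := 70 → I/I/M/I on L1; bus BusUpgr; mem=20
  op9 P2: load  L0 → I/S/S/I on L0; bus BusRd Flush; mem=49
  op10 P2: store L0 := 6 → I/I/M/I on L0; bus BusUpgr; mem=49
  op11 P2: load  L0 → I/I/M/I on L0; bus (none); mem=49
  op12 P2: load  L1 → I/I/M/I on L1; bus (none); mem=20
  op13 P2: load  L1 → I/I/M/I on L1; bus (none); mem=20
  op14 P3: store L1 := 66 → I/I/I/M on L1; bus BusRdX Flush; mem=70
  op15 P0: load  L1 → S/I/I/S on L1; bus BusRd Flush; mem=66
  op16 P3: load  L1 → S/I/I/S on L1; bus (none); mem=66
  op17 P1: store L0 := 52 → I/M/I/I on L0; bus BusRdX Flush; mem=6
  op18 P0: store L1 := 64 → M/I/I/I on L1; bus BusUpgr; mem=66
  op19 P0: load  L0 → S/S/I/I on L0; bus BusRd Flush; mem=52
  op20 P1: store L0 := 51 → I/M/I/I on L0; bus BusUpgr; mem=52
  op21 P3: store L0 := 93 → I/I/I/M on L0; bus BusRdX Flush; mem=51
  op22 P3: load  L0 → I/I/I/M on L0; bus (none); mem=51
  op23 P2: load  L1 → S/I/S/I on L1; bus BusRd Flush; mem=64
  op24 P3: load  L1 → S/I/S/S on L1; bus BusRd; mem=64
  op25 P3: store L0 := 97 → I/I/I/M on L0; bus (none); mem=51
  op26 P2: load  L1 → S/I/S/S on L1; bus (none); mem=64
  op27 P2: store L1 := 90 → I/I/M/I on L1; bus BusUpgr; mem=64
  op28 P3: store L0 := 24 → I/I/I/M on L0; bus (none); mem=51
  op29 P1: load  L1 → I/S/S/I on L1; bus BusRd Flush; mem=90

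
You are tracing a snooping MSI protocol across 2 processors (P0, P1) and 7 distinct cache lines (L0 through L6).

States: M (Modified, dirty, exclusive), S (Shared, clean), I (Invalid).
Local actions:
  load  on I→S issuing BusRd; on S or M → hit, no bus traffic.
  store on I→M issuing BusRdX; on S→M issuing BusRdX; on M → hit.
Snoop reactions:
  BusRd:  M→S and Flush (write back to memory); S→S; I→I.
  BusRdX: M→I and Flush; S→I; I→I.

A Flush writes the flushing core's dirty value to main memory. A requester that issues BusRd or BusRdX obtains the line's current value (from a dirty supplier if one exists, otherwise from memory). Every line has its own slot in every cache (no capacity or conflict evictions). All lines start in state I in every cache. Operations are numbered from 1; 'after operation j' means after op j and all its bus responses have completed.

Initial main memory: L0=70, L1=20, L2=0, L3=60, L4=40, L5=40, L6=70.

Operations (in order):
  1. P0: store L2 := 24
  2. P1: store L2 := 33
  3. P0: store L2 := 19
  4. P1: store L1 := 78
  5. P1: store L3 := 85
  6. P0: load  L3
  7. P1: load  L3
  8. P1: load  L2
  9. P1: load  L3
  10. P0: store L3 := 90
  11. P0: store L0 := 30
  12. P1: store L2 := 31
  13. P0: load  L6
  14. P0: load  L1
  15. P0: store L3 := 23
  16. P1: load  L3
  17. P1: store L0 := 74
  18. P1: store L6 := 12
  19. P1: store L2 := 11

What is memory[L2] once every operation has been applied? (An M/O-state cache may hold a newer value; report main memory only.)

1. P0: store L2 := 24  bus=[BusRdX]  L2: P0=M P1=I  mem[L2]=0
2. P1: store L2 := 33  bus=[BusRdX,Flush]  L2: P0=I P1=M  mem[L2]=24
3. P0: store L2 := 19  bus=[BusRdX,Flush]  L2: P0=M P1=I  mem[L2]=33
4. P1: store L1 := 78  bus=[BusRdX]  L1: P0=I P1=M  mem[L1]=20
5. P1: store L3 := 85  bus=[BusRdX]  L3: P0=I P1=M  mem[L3]=60
6. P0: load  L3  bus=[BusRd,Flush]  L3: P0=S P1=S  mem[L3]=85
7. P1: load  L3  bus=[-]  L3: P0=S P1=S  mem[L3]=85
8. P1: load  L2  bus=[BusRd,Flush]  L2: P0=S P1=S  mem[L2]=19
9. P1: load  L3  bus=[-]  L3: P0=S P1=S  mem[L3]=85
10. P0: store L3 := 90  bus=[BusRdX]  L3: P0=M P1=I  mem[L3]=85
11. P0: store L0 := 30  bus=[BusRdX]  L0: P0=M P1=I  mem[L0]=70
12. P1: store L2 := 31  bus=[BusRdX]  L2: P0=I P1=M  mem[L2]=19
13. P0: load  L6  bus=[BusRd]  L6: P0=S P1=I  mem[L6]=70
14. P0: load  L1  bus=[BusRd,Flush]  L1: P0=S P1=S  mem[L1]=78
15. P0: store L3 := 23  bus=[-]  L3: P0=M P1=I  mem[L3]=85
16. P1: load  L3  bus=[BusRd,Flush]  L3: P0=S P1=S  mem[L3]=23
17. P1: store L0 := 74  bus=[BusRdX,Flush]  L0: P0=I P1=M  mem[L0]=30
18. P1: store L6 := 12  bus=[BusRdX]  L6: P0=I P1=M  mem[L6]=70
19. P1: store L2 := 11  bus=[-]  L2: P0=I P1=M  mem[L2]=19

memory[L2] = 19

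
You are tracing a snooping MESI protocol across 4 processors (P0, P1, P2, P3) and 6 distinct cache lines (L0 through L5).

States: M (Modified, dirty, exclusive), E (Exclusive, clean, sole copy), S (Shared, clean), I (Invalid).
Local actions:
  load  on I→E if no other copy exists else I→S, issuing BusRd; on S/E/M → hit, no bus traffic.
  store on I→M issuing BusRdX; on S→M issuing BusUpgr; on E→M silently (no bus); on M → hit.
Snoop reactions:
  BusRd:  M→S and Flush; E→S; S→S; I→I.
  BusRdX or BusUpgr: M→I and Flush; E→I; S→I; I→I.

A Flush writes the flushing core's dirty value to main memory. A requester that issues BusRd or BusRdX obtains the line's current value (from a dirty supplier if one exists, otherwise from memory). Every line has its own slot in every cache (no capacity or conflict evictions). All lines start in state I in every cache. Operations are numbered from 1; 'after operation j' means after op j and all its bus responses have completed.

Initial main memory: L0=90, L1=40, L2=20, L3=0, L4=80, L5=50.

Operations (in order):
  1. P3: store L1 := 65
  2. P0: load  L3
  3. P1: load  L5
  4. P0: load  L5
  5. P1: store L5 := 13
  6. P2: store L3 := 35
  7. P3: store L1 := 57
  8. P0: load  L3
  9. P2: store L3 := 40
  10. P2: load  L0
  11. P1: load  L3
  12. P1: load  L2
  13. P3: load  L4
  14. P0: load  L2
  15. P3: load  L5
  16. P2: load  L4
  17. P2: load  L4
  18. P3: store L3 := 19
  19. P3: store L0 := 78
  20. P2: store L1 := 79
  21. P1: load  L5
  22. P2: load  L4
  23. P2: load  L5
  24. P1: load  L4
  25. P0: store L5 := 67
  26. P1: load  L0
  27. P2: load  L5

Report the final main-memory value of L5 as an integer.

memory[L5] = 67

1. P3: store L1 := 65  bus=[BusRdX]  L1: P0=I P1=I P2=I P3=M  mem[L1]=40
2. P0: load  L3  bus=[BusRd]  L3: P0=E P1=I P2=I P3=I  mem[L3]=0
3. P1: load  L5  bus=[BusRd]  L5: P0=I P1=E P2=I P3=I  mem[L5]=50
4. P0: load  L5  bus=[BusRd]  L5: P0=S P1=S P2=I P3=I  mem[L5]=50
5. P1: store L5 := 13  bus=[BusUpgr]  L5: P0=I P1=M P2=I P3=I  mem[L5]=50
6. P2: store L3 := 35  bus=[BusRdX]  L3: P0=I P1=I P2=M P3=I  mem[L3]=0
7. P3: store L1 := 57  bus=[-]  L1: P0=I P1=I P2=I P3=M  mem[L1]=40
8. P0: load  L3  bus=[BusRd,Flush]  L3: P0=S P1=I P2=S P3=I  mem[L3]=35
9. P2: store L3 := 40  bus=[BusUpgr]  L3: P0=I P1=I P2=M P3=I  mem[L3]=35
10. P2: load  L0  bus=[BusRd]  L0: P0=I P1=I P2=E P3=I  mem[L0]=90
11. P1: load  L3  bus=[BusRd,Flush]  L3: P0=I P1=S P2=S P3=I  mem[L3]=40
12. P1: load  L2  bus=[BusRd]  L2: P0=I P1=E P2=I P3=I  mem[L2]=20
13. P3: load  L4  bus=[BusRd]  L4: P0=I P1=I P2=I P3=E  mem[L4]=80
14. P0: load  L2  bus=[BusRd]  L2: P0=S P1=S P2=I P3=I  mem[L2]=20
15. P3: load  L5  bus=[BusRd,Flush]  L5: P0=I P1=S P2=I P3=S  mem[L5]=13
16. P2: load  L4  bus=[BusRd]  L4: P0=I P1=I P2=S P3=S  mem[L4]=80
17. P2: load  L4  bus=[-]  L4: P0=I P1=I P2=S P3=S  mem[L4]=80
18. P3: store L3 := 19  bus=[BusRdX]  L3: P0=I P1=I P2=I P3=M  mem[L3]=40
19. P3: store L0 := 78  bus=[BusRdX]  L0: P0=I P1=I P2=I P3=M  mem[L0]=90
20. P2: store L1 := 79  bus=[BusRdX,Flush]  L1: P0=I P1=I P2=M P3=I  mem[L1]=57
21. P1: load  L5  bus=[-]  L5: P0=I P1=S P2=I P3=S  mem[L5]=13
22. P2: load  L4  bus=[-]  L4: P0=I P1=I P2=S P3=S  mem[L4]=80
23. P2: load  L5  bus=[BusRd]  L5: P0=I P1=S P2=S P3=S  mem[L5]=13
24. P1: load  L4  bus=[BusRd]  L4: P0=I P1=S P2=S P3=S  mem[L4]=80
25. P0: store L5 := 67  bus=[BusRdX]  L5: P0=M P1=I P2=I P3=I  mem[L5]=13
26. P1: load  L0  bus=[BusRd,Flush]  L0: P0=I P1=S P2=I P3=S  mem[L0]=78
27. P2: load  L5  bus=[BusRd,Flush]  L5: P0=S P1=I P2=S P3=I  mem[L5]=67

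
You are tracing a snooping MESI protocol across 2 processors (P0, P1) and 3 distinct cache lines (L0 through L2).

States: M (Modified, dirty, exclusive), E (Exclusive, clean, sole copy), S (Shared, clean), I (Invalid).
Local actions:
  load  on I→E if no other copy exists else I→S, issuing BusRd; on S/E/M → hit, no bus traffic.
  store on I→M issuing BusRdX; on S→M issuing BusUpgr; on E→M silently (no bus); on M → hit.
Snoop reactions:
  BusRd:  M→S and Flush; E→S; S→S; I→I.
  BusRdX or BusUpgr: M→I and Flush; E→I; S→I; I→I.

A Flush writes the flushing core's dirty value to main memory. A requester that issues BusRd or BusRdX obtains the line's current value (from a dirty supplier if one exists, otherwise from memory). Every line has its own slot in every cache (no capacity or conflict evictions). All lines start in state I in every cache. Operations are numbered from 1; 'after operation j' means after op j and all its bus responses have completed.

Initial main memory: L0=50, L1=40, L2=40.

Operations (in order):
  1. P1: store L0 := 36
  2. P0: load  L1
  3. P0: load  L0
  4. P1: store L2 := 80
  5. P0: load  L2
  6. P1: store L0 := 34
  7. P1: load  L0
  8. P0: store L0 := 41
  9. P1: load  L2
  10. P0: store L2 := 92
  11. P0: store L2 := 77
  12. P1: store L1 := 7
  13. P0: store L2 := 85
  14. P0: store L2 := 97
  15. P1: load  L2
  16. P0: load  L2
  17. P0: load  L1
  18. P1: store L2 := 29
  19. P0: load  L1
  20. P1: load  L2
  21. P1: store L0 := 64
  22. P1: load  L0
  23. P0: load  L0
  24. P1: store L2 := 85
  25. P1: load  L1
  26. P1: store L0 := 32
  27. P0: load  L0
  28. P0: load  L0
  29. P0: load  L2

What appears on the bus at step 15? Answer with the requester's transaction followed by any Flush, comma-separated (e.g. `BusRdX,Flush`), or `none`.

1. P1: store L0 := 36  bus=[BusRdX]  L0: P0=I P1=M  mem[L0]=50
2. P0: load  L1  bus=[BusRd]  L1: P0=E P1=I  mem[L1]=40
3. P0: load  L0  bus=[BusRd,Flush]  L0: P0=S P1=S  mem[L0]=36
4. P1: store L2 := 80  bus=[BusRdX]  L2: P0=I P1=M  mem[L2]=40
5. P0: load  L2  bus=[BusRd,Flush]  L2: P0=S P1=S  mem[L2]=80
6. P1: store L0 := 34  bus=[BusUpgr]  L0: P0=I P1=M  mem[L0]=36
7. P1: load  L0  bus=[-]  L0: P0=I P1=M  mem[L0]=36
8. P0: store L0 := 41  bus=[BusRdX,Flush]  L0: P0=M P1=I  mem[L0]=34
9. P1: load  L2  bus=[-]  L2: P0=S P1=S  mem[L2]=80
10. P0: store L2 := 92  bus=[BusUpgr]  L2: P0=M P1=I  mem[L2]=80
11. P0: store L2 := 77  bus=[-]  L2: P0=M P1=I  mem[L2]=80
12. P1: store L1 := 7  bus=[BusRdX]  L1: P0=I P1=M  mem[L1]=40
13. P0: store L2 := 85  bus=[-]  L2: P0=M P1=I  mem[L2]=80
14. P0: store L2 := 97  bus=[-]  L2: P0=M P1=I  mem[L2]=80
15. P1: load  L2  bus=[BusRd,Flush]  L2: P0=S P1=S  mem[L2]=97
16. P0: load  L2  bus=[-]  L2: P0=S P1=S  mem[L2]=97
17. P0: load  L1  bus=[BusRd,Flush]  L1: P0=S P1=S  mem[L1]=7
18. P1: store L2 := 29  bus=[BusUpgr]  L2: P0=I P1=M  mem[L2]=97
19. P0: load  L1  bus=[-]  L1: P0=S P1=S  mem[L1]=7
20. P1: load  L2  bus=[-]  L2: P0=I P1=M  mem[L2]=97
21. P1: store L0 := 64  bus=[BusRdX,Flush]  L0: P0=I P1=M  mem[L0]=41
22. P1: load  L0  bus=[-]  L0: P0=I P1=M  mem[L0]=41
23. P0: load  L0  bus=[BusRd,Flush]  L0: P0=S P1=S  mem[L0]=64
24. P1: store L2 := 85  bus=[-]  L2: P0=I P1=M  mem[L2]=97
25. P1: load  L1  bus=[-]  L1: P0=S P1=S  mem[L1]=7
26. P1: store L0 := 32  bus=[BusUpgr]  L0: P0=I P1=M  mem[L0]=64
27. P0: load  L0  bus=[BusRd,Flush]  L0: P0=S P1=S  mem[L0]=32
28. P0: load  L0  bus=[-]  L0: P0=S P1=S  mem[L0]=32
29. P0: load  L2  bus=[BusRd,Flush]  L2: P0=S P1=S  mem[L2]=85

bus = BusRd,Flush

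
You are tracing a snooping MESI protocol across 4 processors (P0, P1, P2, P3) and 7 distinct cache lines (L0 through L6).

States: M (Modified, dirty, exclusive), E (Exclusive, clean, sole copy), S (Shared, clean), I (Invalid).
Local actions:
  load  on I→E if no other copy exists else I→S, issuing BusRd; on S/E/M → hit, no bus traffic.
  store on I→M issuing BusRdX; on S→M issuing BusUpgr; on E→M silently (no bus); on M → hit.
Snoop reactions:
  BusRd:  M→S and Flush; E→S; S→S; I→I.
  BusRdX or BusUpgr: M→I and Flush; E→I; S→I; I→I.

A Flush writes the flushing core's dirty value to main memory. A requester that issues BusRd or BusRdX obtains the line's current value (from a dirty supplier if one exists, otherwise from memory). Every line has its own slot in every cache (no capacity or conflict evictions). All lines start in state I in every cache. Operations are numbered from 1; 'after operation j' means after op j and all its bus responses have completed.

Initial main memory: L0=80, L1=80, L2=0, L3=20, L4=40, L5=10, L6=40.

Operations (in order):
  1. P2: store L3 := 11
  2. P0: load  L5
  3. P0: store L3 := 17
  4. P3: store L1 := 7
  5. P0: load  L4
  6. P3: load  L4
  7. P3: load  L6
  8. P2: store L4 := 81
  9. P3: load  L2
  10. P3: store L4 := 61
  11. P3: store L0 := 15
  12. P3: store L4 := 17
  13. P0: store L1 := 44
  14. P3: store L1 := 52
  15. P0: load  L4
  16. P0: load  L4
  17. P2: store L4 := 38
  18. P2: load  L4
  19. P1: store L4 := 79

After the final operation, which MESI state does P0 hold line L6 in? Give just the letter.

state = I

step 1: P2: store L3 := 11  ⟶  IIMI  (L3)  txn=BusRdX  M[L3]=20
step 2: P0: load  L5  ⟶  EIII  (L5)  txn=BusRd  M[L5]=10
step 3: P0: store L3 := 17  ⟶  MIII  (L3)  txn=BusRdX+Flush  M[L3]=11
step 4: P3: store L1 := 7  ⟶  IIIM  (L1)  txn=BusRdX  M[L1]=80
step 5: P0: load  L4  ⟶  EIII  (L4)  txn=BusRd  M[L4]=40
step 6: P3: load  L4  ⟶  SIIS  (L4)  txn=BusRd  M[L4]=40
step 7: P3: load  L6  ⟶  IIIE  (L6)  txn=BusRd  M[L6]=40
step 8: P2: store L4 := 81  ⟶  IIMI  (L4)  txn=BusRdX  M[L4]=40
step 9: P3: load  L2  ⟶  IIIE  (L2)  txn=BusRd  M[L2]=0
step 10: P3: store L4 := 61  ⟶  IIIM  (L4)  txn=BusRdX+Flush  M[L4]=81
step 11: P3: store L0 := 15  ⟶  IIIM  (L0)  txn=BusRdX  M[L0]=80
step 12: P3: store L4 := 17  ⟶  IIIM  (L4)  txn=∅  M[L4]=81
step 13: P0: store L1 := 44  ⟶  MIII  (L1)  txn=BusRdX+Flush  M[L1]=7
step 14: P3: store L1 := 52  ⟶  IIIM  (L1)  txn=BusRdX+Flush  M[L1]=44
step 15: P0: load  L4  ⟶  SIIS  (L4)  txn=BusRd+Flush  M[L4]=17
step 16: P0: load  L4  ⟶  SIIS  (L4)  txn=∅  M[L4]=17
step 17: P2: store L4 := 38  ⟶  IIMI  (L4)  txn=BusRdX  M[L4]=17
step 18: P2: load  L4  ⟶  IIMI  (L4)  txn=∅  M[L4]=17
step 19: P1: store L4 := 79  ⟶  IMII  (L4)  txn=BusRdX+Flush  M[L4]=38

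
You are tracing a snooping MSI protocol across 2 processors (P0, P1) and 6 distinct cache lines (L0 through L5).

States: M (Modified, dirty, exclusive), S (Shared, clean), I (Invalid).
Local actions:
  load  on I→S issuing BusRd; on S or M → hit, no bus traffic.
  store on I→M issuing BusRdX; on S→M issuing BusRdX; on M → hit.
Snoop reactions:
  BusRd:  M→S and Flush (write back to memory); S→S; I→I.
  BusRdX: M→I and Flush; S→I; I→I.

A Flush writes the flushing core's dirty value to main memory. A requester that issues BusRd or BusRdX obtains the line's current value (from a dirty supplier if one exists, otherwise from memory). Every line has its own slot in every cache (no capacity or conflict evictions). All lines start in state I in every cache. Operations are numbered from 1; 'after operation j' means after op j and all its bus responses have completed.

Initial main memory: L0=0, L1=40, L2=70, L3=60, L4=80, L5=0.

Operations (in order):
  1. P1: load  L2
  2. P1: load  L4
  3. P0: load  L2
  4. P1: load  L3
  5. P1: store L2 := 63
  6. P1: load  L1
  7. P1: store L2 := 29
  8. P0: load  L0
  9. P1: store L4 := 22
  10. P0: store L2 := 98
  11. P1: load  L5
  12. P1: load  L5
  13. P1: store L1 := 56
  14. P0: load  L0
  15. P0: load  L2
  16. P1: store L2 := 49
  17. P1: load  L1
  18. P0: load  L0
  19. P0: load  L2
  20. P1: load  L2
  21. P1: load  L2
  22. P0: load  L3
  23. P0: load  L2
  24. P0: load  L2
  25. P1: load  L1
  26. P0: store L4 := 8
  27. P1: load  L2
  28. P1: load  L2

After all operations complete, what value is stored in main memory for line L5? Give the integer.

memory[L5] = 0

step 1: P1: load  L2  ⟶  IS  (L2)  txn=BusRd  M[L2]=70
step 2: P1: load  L4  ⟶  IS  (L4)  txn=BusRd  M[L4]=80
step 3: P0: load  L2  ⟶  SS  (L2)  txn=BusRd  M[L2]=70
step 4: P1: load  L3  ⟶  IS  (L3)  txn=BusRd  M[L3]=60
step 5: P1: store L2 := 63  ⟶  IM  (L2)  txn=BusRdX  M[L2]=70
step 6: P1: load  L1  ⟶  IS  (L1)  txn=BusRd  M[L1]=40
step 7: P1: store L2 := 29  ⟶  IM  (L2)  txn=∅  M[L2]=70
step 8: P0: load  L0  ⟶  SI  (L0)  txn=BusRd  M[L0]=0
step 9: P1: store L4 := 22  ⟶  IM  (L4)  txn=BusRdX  M[L4]=80
step 10: P0: store L2 := 98  ⟶  MI  (L2)  txn=BusRdX+Flush  M[L2]=29
step 11: P1: load  L5  ⟶  IS  (L5)  txn=BusRd  M[L5]=0
step 12: P1: load  L5  ⟶  IS  (L5)  txn=∅  M[L5]=0
step 13: P1: store L1 := 56  ⟶  IM  (L1)  txn=BusRdX  M[L1]=40
step 14: P0: load  L0  ⟶  SI  (L0)  txn=∅  M[L0]=0
step 15: P0: load  L2  ⟶  MI  (L2)  txn=∅  M[L2]=29
step 16: P1: store L2 := 49  ⟶  IM  (L2)  txn=BusRdX+Flush  M[L2]=98
step 17: P1: load  L1  ⟶  IM  (L1)  txn=∅  M[L1]=40
step 18: P0: load  L0  ⟶  SI  (L0)  txn=∅  M[L0]=0
step 19: P0: load  L2  ⟶  SS  (L2)  txn=BusRd+Flush  M[L2]=49
step 20: P1: load  L2  ⟶  SS  (L2)  txn=∅  M[L2]=49
step 21: P1: load  L2  ⟶  SS  (L2)  txn=∅  M[L2]=49
step 22: P0: load  L3  ⟶  SS  (L3)  txn=BusRd  M[L3]=60
step 23: P0: load  L2  ⟶  SS  (L2)  txn=∅  M[L2]=49
step 24: P0: load  L2  ⟶  SS  (L2)  txn=∅  M[L2]=49
step 25: P1: load  L1  ⟶  IM  (L1)  txn=∅  M[L1]=40
step 26: P0: store L4 := 8  ⟶  MI  (L4)  txn=BusRdX+Flush  M[L4]=22
step 27: P1: load  L2  ⟶  SS  (L2)  txn=∅  M[L2]=49
step 28: P1: load  L2  ⟶  SS  (L2)  txn=∅  M[L2]=49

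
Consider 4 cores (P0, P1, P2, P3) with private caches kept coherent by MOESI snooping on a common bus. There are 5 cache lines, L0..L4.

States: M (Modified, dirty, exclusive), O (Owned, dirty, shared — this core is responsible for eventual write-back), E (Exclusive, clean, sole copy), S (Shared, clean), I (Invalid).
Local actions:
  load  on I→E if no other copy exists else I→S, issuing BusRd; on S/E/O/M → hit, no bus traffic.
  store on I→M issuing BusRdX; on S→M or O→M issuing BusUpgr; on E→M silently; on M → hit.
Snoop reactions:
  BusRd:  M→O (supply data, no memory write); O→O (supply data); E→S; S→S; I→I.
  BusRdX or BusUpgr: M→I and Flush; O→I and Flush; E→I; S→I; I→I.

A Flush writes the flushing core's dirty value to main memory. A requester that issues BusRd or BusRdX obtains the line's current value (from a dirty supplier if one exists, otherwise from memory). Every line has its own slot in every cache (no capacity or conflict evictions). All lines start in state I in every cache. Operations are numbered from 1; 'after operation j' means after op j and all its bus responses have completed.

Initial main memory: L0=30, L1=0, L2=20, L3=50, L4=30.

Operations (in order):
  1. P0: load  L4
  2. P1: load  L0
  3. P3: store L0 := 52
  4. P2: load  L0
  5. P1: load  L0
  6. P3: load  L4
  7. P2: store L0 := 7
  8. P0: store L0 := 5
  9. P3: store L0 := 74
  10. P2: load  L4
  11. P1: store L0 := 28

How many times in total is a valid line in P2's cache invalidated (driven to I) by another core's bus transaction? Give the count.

[1] P0: load  L4 | P0:E(30), P1:I, P2:I, P3:I | bus: BusRd
[2] P1: load  L0 | P0:I, P1:E(30), P2:I, P3:I | bus: BusRd
[3] P3: store L0 := 52 | P0:I, P1:I, P2:I, P3:M(52) | bus: BusRdX
[4] P2: load  L0 | P0:I, P1:I, P2:S(52), P3:O(52) | bus: BusRd
[5] P1: load  L0 | P0:I, P1:S(52), P2:S(52), P3:O(52) | bus: BusRd
[6] P3: load  L4 | P0:S(30), P1:I, P2:I, P3:S(30) | bus: BusRd
[7] P2: store L0 := 7 | P0:I, P1:I, P2:M(7), P3:I | bus: BusUpgr,Flush
[8] P0: store L0 := 5 | P0:M(5), P1:I, P2:I, P3:I | bus: BusRdX,Flush
[9] P3: store L0 := 74 | P0:I, P1:I, P2:I, P3:M(74) | bus: BusRdX,Flush
[10] P2: load  L4 | P0:S(30), P1:I, P2:S(30), P3:S(30) | bus: BusRd
[11] P1: store L0 := 28 | P0:I, P1:M(28), P2:I, P3:I | bus: BusRdX,Flush

invalidations = 1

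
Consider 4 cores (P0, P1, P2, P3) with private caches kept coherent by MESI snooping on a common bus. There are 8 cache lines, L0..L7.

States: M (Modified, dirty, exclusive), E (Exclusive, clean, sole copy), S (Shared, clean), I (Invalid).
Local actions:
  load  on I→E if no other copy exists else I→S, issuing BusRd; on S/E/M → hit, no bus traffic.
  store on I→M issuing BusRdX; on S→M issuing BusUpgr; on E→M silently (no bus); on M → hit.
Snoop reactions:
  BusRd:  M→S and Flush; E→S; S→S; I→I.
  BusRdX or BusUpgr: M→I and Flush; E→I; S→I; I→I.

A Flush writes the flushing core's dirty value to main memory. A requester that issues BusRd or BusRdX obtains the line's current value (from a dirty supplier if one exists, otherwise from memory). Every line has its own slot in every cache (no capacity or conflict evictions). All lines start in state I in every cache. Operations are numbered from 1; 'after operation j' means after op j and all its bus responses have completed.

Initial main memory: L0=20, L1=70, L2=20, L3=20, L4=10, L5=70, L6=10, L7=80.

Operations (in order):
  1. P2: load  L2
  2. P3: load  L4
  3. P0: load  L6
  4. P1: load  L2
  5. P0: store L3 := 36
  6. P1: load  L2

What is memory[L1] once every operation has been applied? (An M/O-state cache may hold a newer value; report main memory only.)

memory[L1] = 70

1. P2: load  L2  bus=[BusRd]  L2: P0=I P1=I P2=E P3=I  mem[L2]=20
2. P3: load  L4  bus=[BusRd]  L4: P0=I P1=I P2=I P3=E  mem[L4]=10
3. P0: load  L6  bus=[BusRd]  L6: P0=E P1=I P2=I P3=I  mem[L6]=10
4. P1: load  L2  bus=[BusRd]  L2: P0=I P1=S P2=S P3=I  mem[L2]=20
5. P0: store L3 := 36  bus=[BusRdX]  L3: P0=M P1=I P2=I P3=I  mem[L3]=20
6. P1: load  L2  bus=[-]  L2: P0=I P1=S P2=S P3=I  mem[L2]=20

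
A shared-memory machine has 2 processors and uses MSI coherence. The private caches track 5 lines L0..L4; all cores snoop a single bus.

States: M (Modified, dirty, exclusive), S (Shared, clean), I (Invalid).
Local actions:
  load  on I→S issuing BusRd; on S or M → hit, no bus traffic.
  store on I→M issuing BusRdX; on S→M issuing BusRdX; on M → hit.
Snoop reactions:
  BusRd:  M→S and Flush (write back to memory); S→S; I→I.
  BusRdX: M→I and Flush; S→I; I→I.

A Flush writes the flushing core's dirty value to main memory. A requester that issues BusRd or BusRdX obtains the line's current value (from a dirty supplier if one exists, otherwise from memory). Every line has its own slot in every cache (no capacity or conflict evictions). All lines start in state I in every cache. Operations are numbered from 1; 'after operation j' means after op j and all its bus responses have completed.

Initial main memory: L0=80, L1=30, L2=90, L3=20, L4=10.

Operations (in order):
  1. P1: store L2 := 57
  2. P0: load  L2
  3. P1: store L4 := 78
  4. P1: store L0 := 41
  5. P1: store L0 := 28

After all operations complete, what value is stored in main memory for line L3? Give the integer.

1. P1: store L2 := 57  bus=[BusRdX]  L2: P0=I P1=M  mem[L2]=90
2. P0: load  L2  bus=[BusRd,Flush]  L2: P0=S P1=S  mem[L2]=57
3. P1: store L4 := 78  bus=[BusRdX]  L4: P0=I P1=M  mem[L4]=10
4. P1: store L0 := 41  bus=[BusRdX]  L0: P0=I P1=M  mem[L0]=80
5. P1: store L0 := 28  bus=[-]  L0: P0=I P1=M  mem[L0]=80

memory[L3] = 20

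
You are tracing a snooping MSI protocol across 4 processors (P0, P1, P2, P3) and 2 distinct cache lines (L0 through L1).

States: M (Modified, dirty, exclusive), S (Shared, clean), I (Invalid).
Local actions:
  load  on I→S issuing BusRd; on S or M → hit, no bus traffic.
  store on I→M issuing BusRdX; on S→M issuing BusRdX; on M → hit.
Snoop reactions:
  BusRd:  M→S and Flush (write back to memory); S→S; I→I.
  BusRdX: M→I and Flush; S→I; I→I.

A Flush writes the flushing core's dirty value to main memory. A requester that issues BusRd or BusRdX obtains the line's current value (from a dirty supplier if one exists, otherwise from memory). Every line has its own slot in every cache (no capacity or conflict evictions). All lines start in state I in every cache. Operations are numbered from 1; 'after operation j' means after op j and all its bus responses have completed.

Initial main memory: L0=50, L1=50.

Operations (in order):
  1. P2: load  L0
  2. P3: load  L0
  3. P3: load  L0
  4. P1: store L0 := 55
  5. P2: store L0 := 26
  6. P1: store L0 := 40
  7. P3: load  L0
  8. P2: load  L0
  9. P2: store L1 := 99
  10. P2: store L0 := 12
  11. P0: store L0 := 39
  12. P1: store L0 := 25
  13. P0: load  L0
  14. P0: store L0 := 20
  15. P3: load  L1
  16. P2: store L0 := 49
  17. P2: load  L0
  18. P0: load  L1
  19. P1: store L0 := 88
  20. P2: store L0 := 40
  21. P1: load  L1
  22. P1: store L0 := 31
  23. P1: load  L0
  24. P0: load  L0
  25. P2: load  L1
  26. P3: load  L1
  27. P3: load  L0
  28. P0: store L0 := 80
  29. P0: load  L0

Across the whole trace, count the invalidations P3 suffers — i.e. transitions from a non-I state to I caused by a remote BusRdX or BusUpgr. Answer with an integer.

invalidations = 3

  op1 P2: load  L0 → I/I/S/I on L0; bus BusRd; mem=50
  op2 P3: load  L0 → I/I/S/S on L0; bus BusRd; mem=50
  op3 P3: load  L0 → I/I/S/S on L0; bus (none); mem=50
  op4 P1: store L0 := 55 → I/M/I/I on L0; bus BusRdX; mem=50
  op5 P2: store L0 := 26 → I/I/M/I on L0; bus BusRdX Flush; mem=55
  op6 P1: store L0 := 40 → I/M/I/I on L0; bus BusRdX Flush; mem=26
  op7 P3: load  L0 → I/S/I/S on L0; bus BusRd Flush; mem=40
  op8 P2: load  L0 → I/S/S/S on L0; bus BusRd; mem=40
  op9 P2: store L1 := 99 → I/I/M/I on L1; bus BusRdX; mem=50
  op10 P2: store L0 := 12 → I/I/M/I on L0; bus BusRdX; mem=40
  op11 P0: store L0 := 39 → M/I/I/I on L0; bus BusRdX Flush; mem=12
  op12 P1: store L0 := 25 → I/M/I/I on L0; bus BusRdX Flush; mem=39
  op13 P0: load  L0 → S/S/I/I on L0; bus BusRd Flush; mem=25
  op14 P0: store L0 := 20 → M/I/I/I on L0; bus BusRdX; mem=25
  op15 P3: load  L1 → I/I/S/S on L1; bus BusRd Flush; mem=99
  op16 P2: store L0 := 49 → I/I/M/I on L0; bus BusRdX Flush; mem=20
  op17 P2: load  L0 → I/I/M/I on L0; bus (none); mem=20
  op18 P0: load  L1 → S/I/S/S on L1; bus BusRd; mem=99
  op19 P1: store L0 := 88 → I/M/I/I on L0; bus BusRdX Flush; mem=49
  op20 P2: store L0 := 40 → I/I/M/I on L0; bus BusRdX Flush; mem=88
  op21 P1: load  L1 → S/S/S/S on L1; bus BusRd; mem=99
  op22 P1: store L0 := 31 → I/M/I/I on L0; bus BusRdX Flush; mem=40
  op23 P1: load  L0 → I/M/I/I on L0; bus (none); mem=40
  op24 P0: load  L0 → S/S/I/I on L0; bus BusRd Flush; mem=31
  op25 P2: load  L1 → S/S/S/S on L1; bus (none); mem=99
  op26 P3: load  L1 → S/S/S/S on L1; bus (none); mem=99
  op27 P3: load  L0 → S/S/I/S on L0; bus BusRd; mem=31
  op28 P0: store L0 := 80 → M/I/I/I on L0; bus BusRdX; mem=31
  op29 P0: load  L0 → M/I/I/I on L0; bus (none); mem=31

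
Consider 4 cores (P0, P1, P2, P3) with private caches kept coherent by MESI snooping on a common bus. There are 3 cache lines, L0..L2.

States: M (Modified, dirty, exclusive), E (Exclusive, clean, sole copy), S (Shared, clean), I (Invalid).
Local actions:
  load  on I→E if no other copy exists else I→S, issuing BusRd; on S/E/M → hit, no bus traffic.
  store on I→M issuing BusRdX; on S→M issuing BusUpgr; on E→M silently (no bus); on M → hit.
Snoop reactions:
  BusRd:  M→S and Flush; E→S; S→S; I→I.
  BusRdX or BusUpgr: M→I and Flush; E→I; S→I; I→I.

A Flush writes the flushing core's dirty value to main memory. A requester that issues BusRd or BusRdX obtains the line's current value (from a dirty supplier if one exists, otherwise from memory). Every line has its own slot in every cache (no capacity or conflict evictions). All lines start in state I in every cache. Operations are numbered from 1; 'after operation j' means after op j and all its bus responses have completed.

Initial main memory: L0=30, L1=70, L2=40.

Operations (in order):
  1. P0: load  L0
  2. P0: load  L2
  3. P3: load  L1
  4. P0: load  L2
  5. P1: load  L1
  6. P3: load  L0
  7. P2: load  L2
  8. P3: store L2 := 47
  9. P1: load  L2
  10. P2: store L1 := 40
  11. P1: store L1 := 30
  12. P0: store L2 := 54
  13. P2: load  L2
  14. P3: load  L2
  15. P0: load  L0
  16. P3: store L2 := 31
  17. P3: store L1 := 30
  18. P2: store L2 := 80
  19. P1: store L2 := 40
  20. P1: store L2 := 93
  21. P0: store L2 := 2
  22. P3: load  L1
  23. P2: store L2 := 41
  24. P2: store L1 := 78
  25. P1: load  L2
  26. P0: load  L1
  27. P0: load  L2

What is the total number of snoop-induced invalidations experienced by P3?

invalidations = 4

  op1 P0: load  L0 → E/I/I/I on L0; bus BusRd; mem=30
  op2 P0: load  L2 → E/I/I/I on L2; bus BusRd; mem=40
  op3 P3: load  L1 → I/I/I/E on L1; bus BusRd; mem=70
  op4 P0: load  L2 → E/I/I/I on L2; bus (none); mem=40
  op5 P1: load  L1 → I/S/I/S on L1; bus BusRd; mem=70
  op6 P3: load  L0 → S/I/I/S on L0; bus BusRd; mem=30
  op7 P2: load  L2 → S/I/S/I on L2; bus BusRd; mem=40
  op8 P3: store L2 := 47 → I/I/I/M on L2; bus BusRdX; mem=40
  op9 P1: load  L2 → I/S/I/S on L2; bus BusRd Flush; mem=47
  op10 P2: store L1 := 40 → I/I/M/I on L1; bus BusRdX; mem=70
  op11 P1: store L1 := 30 → I/M/I/I on L1; bus BusRdX Flush; mem=40
  op12 P0: store L2 := 54 → M/I/I/I on L2; bus BusRdX; mem=47
  op13 P2: load  L2 → S/I/S/I on L2; bus BusRd Flush; mem=54
  op14 P3: load  L2 → S/I/S/S on L2; bus BusRd; mem=54
  op15 P0: load  L0 → S/I/I/S on L0; bus (none); mem=30
  op16 P3: store L2 := 31 → I/I/I/M on L2; bus BusUpgr; mem=54
  op17 P3: store L1 := 30 → I/I/I/M on L1; bus BusRdX Flush; mem=30
  op18 P2: store L2 := 80 → I/I/M/I on L2; bus BusRdX Flush; mem=31
  op19 P1: store L2 := 40 → I/M/I/I on L2; bus BusRdX Flush; mem=80
  op20 P1: store L2 := 93 → I/M/I/I on L2; bus (none); mem=80
  op21 P0: store L2 := 2 → M/I/I/I on L2; bus BusRdX Flush; mem=93
  op22 P3: load  L1 → I/I/I/M on L1; bus (none); mem=30
  op23 P2: store L2 := 41 → I/I/M/I on L2; bus BusRdX Flush; mem=2
  op24 P2: store L1 := 78 → I/I/M/I on L1; bus BusRdX Flush; mem=30
  op25 P1: load  L2 → I/S/S/I on L2; bus BusRd Flush; mem=41
  op26 P0: load  L1 → S/I/S/I on L1; bus BusRd Flush; mem=78
  op27 P0: load  L2 → S/S/S/I on L2; bus BusRd; mem=41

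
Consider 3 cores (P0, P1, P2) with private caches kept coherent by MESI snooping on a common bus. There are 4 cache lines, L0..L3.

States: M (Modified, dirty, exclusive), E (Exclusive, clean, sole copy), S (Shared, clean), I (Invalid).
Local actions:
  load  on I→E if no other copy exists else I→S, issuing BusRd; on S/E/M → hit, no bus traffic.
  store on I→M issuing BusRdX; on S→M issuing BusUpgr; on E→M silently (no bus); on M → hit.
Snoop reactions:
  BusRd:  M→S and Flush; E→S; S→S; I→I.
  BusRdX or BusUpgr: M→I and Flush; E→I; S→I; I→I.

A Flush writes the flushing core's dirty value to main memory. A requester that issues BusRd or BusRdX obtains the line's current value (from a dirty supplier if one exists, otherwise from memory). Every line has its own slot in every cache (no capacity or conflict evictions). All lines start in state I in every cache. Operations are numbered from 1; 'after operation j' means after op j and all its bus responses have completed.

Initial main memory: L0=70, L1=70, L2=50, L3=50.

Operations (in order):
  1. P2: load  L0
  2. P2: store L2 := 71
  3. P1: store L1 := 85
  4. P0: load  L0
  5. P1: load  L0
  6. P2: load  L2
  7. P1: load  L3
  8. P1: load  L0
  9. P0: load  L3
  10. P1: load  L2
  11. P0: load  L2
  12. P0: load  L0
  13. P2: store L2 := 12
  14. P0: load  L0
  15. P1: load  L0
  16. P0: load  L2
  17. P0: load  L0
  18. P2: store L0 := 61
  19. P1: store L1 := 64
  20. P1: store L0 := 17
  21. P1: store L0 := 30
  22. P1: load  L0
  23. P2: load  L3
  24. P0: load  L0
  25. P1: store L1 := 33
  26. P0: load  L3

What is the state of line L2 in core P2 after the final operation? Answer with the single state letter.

state = S

step 1: P2: load  L0  ⟶  IIE  (L0)  txn=BusRd  M[L0]=70
step 2: P2: store L2 := 71  ⟶  IIM  (L2)  txn=BusRdX  M[L2]=50
step 3: P1: store L1 := 85  ⟶  IMI  (L1)  txn=BusRdX  M[L1]=70
step 4: P0: load  L0  ⟶  SIS  (L0)  txn=BusRd  M[L0]=70
step 5: P1: load  L0  ⟶  SSS  (L0)  txn=BusRd  M[L0]=70
step 6: P2: load  L2  ⟶  IIM  (L2)  txn=∅  M[L2]=50
step 7: P1: load  L3  ⟶  IEI  (L3)  txn=BusRd  M[L3]=50
step 8: P1: load  L0  ⟶  SSS  (L0)  txn=∅  M[L0]=70
step 9: P0: load  L3  ⟶  SSI  (L3)  txn=BusRd  M[L3]=50
step 10: P1: load  L2  ⟶  ISS  (L2)  txn=BusRd+Flush  M[L2]=71
step 11: P0: load  L2  ⟶  SSS  (L2)  txn=BusRd  M[L2]=71
step 12: P0: load  L0  ⟶  SSS  (L0)  txn=∅  M[L0]=70
step 13: P2: store L2 := 12  ⟶  IIM  (L2)  txn=BusUpgr  M[L2]=71
step 14: P0: load  L0  ⟶  SSS  (L0)  txn=∅  M[L0]=70
step 15: P1: load  L0  ⟶  SSS  (L0)  txn=∅  M[L0]=70
step 16: P0: load  L2  ⟶  SIS  (L2)  txn=BusRd+Flush  M[L2]=12
step 17: P0: load  L0  ⟶  SSS  (L0)  txn=∅  M[L0]=70
step 18: P2: store L0 := 61  ⟶  IIM  (L0)  txn=BusUpgr  M[L0]=70
step 19: P1: store L1 := 64  ⟶  IMI  (L1)  txn=∅  M[L1]=70
step 20: P1: store L0 := 17  ⟶  IMI  (L0)  txn=BusRdX+Flush  M[L0]=61
step 21: P1: store L0 := 30  ⟶  IMI  (L0)  txn=∅  M[L0]=61
step 22: P1: load  L0  ⟶  IMI  (L0)  txn=∅  M[L0]=61
step 23: P2: load  L3  ⟶  SSS  (L3)  txn=BusRd  M[L3]=50
step 24: P0: load  L0  ⟶  SSI  (L0)  txn=BusRd+Flush  M[L0]=30
step 25: P1: store L1 := 33  ⟶  IMI  (L1)  txn=∅  M[L1]=70
step 26: P0: load  L3  ⟶  SSS  (L3)  txn=∅  M[L3]=50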